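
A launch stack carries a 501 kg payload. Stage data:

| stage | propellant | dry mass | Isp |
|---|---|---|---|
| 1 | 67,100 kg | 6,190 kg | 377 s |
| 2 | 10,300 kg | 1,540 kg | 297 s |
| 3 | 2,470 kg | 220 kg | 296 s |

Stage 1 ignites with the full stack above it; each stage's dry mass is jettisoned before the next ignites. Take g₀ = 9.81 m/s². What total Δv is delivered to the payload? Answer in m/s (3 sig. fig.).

Ignition mass of stage 1 = 67,100+6,190 + 10,300+1,540 + 2,470+220 + 501 = 88,321 kg.
Stage 1: m₀ = 88,321 kg, m_f = 88,321 − 67,100 = 21,221 kg; Δv = 377×9.81×ln(4.162) = 3698.4×1.4260 ≈ 5274 m/s.
Stage 2: m₀ = 15,031 kg, m_f = 15,031 − 10,300 = 4,731 kg; Δv = 297×9.81×ln(3.177) = 2913.6×1.1560 ≈ 3368 m/s.
Stage 3: m₀ = 3,191 kg, m_f = 3,191 − 2,470 = 721 kg; Δv = 296×9.81×ln(4.426) = 2903.8×1.4875 ≈ 4319 m/s.
Total Δv = 5274 + 3368 + 4319 = 12961 m/s.

Δv ≈ 13000 m/s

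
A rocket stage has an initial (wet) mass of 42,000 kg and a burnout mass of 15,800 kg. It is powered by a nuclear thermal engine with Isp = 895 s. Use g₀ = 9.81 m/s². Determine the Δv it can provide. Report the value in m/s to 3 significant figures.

Δv ≈ 8580 m/s

v_e = Isp · g₀ = 895 × 9.81 = 8780.0 m/s.
Using Δv = v_e ln(m₀/m_f): Δv = v_e · ln(m₀/m_f) = 8780.0 × ln(2.658) = 8780.0 × 0.9777 ≈ 8583.8 m/s.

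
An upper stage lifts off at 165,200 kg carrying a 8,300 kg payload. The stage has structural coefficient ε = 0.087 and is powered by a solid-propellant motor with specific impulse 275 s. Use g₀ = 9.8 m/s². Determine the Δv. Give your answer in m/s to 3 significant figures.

Δv ≈ 5440 m/s

Stage wet mass = m₀ − payload = 165,200 − 8,300 = 156,900 kg.
Stage dry mass = ε × stage wet mass = 0.087 × 156,900 = 13,650.3 kg.
Burnout mass m_f = stage dry + payload = 13,650.3 + 8,300 = 21,950.3 kg.
v_e = Isp · g₀ = 275 × 9.8 = 2695.0 m/s.
Δv = v_e · ln(165,200/21,950.3) = 2695.0 × ln(7.526) = 2695.0 × 2.0184 ≈ 5440 m/s.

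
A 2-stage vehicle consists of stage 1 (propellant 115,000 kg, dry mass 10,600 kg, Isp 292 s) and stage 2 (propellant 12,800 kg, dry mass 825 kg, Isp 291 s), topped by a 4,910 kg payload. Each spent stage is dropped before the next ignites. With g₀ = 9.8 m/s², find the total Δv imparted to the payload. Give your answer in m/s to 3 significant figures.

Δv ≈ 7920 m/s

Ignition mass of stage 1 = 115,000+10,600 + 12,800+825 + 4,910 = 144,135 kg.
Stage 1: m₀ = 144,135 kg, m_f = 144,135 − 115,000 = 29,135 kg; Δv = 292×9.8×ln(4.947) = 2861.6×1.5988 ≈ 4575 m/s.
Stage 2: m₀ = 18,535 kg, m_f = 18,535 − 12,800 = 5,735 kg; Δv = 291×9.8×ln(3.232) = 2851.8×1.1731 ≈ 3345 m/s.
Total Δv = 4575 + 3345 = 7920 m/s.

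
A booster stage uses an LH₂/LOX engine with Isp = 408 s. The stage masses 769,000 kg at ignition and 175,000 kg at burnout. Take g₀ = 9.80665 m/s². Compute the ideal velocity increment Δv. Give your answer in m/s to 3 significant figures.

Δv ≈ 5920 m/s

v_e = Isp · g₀ = 408 × 9.80665 = 4001.1 m/s.
Using Δv = v_e ln(m₀/m_f): Δv = v_e · ln(m₀/m_f) = 4001.1 × ln(4.394) = 4001.1 × 1.4803 ≈ 5922.9 m/s.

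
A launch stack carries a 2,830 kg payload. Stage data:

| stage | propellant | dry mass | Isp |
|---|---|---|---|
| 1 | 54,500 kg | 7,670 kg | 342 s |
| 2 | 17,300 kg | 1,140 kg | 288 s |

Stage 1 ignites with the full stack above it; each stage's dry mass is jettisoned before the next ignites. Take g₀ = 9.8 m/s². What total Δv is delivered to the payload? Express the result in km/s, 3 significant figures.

Ignition mass of stage 1 = 54,500+7,670 + 17,300+1,140 + 2,830 = 83,440 kg.
Stage 1: m₀ = 83,440 kg, m_f = 83,440 − 54,500 = 28,940 kg; Δv = 342×9.8×ln(2.883) = 3351.6×1.0589 ≈ 3549 m/s.
Stage 2: m₀ = 21,270 kg, m_f = 21,270 − 17,300 = 3,970 kg; Δv = 288×9.8×ln(5.358) = 2822.4×1.6785 ≈ 4737 m/s.
Total Δv = 3549 + 4737 = 8286 m/s.

Δv ≈ 8.29 km/s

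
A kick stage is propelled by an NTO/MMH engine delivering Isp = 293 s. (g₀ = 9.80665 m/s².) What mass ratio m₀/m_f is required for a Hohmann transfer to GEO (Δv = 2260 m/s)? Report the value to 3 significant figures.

v_e = Isp · g₀ = 293 × 9.80665 = 2873.3 m/s.
m₀/m_f = exp(Δv / v_e) = exp(2260 / 2873.3) = exp(0.7865) = 2.1958.

mass ratio ≈ 2.20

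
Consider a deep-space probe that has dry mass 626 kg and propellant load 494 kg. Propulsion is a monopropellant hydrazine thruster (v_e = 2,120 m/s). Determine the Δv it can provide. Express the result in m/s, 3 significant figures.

Δv ≈ 1230 m/s

m₀ = m_dry + m_prop = 626 + 494 = 1,120 kg.
Δv = v_e · ln(m₀/m_f) = 2120.0 × ln(1.789) = 2120.0 × 0.5817 ≈ 1233.3 m/s.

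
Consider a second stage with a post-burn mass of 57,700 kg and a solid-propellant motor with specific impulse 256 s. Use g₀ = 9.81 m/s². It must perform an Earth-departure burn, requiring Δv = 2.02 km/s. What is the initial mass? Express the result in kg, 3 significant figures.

v_e = Isp · g₀ = 256 × 9.81 = 2511.4 m/s.
By the Tsiolkovsky rocket equation, m₀/m_f = exp(Δv / v_e) = exp(2020 / 2511.4) = exp(0.8043) = 2.2352.
m₀ = m_f × 2.2352 = 57,700 × 2.2352 = 128,971 kg.

initial mass ≈ 129000 kg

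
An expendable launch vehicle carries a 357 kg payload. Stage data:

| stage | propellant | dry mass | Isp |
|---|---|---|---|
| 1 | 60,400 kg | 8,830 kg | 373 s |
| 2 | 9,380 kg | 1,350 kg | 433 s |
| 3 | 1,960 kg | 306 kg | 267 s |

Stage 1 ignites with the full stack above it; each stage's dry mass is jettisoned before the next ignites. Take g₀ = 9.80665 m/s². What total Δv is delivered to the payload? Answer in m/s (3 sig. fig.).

Ignition mass of stage 1 = 60,400+8,830 + 9,380+1,350 + 1,960+306 + 357 = 82,583 kg.
Stage 1: m₀ = 82,583 kg, m_f = 82,583 − 60,400 = 22,183 kg; Δv = 373×9.80665×ln(3.723) = 3657.9×1.3145 ≈ 4808 m/s.
Stage 2: m₀ = 13,353 kg, m_f = 13,353 − 9,380 = 3,973 kg; Δv = 433×9.80665×ln(3.361) = 4246.3×1.2122 ≈ 5147 m/s.
Stage 3: m₀ = 2,623 kg, m_f = 2,623 − 1,960 = 663 kg; Δv = 267×9.80665×ln(3.956) = 2618.4×1.3753 ≈ 3601 m/s.
Total Δv = 4808 + 5147 + 3601 = 13556 m/s.

Δv ≈ 13600 m/s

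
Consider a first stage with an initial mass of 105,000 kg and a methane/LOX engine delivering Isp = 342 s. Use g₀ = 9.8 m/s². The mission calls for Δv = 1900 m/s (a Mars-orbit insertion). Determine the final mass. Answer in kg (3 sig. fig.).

final mass ≈ 59600 kg

v_e = Isp · g₀ = 342 × 9.8 = 3351.6 m/s.
m₀/m_f = exp(Δv / v_e) = exp(1900 / 3351.6) = exp(0.5669) = 1.7628.
m_f = m₀ / 1.7628 = 105,000 / 1.7628 = 59,564.3 kg.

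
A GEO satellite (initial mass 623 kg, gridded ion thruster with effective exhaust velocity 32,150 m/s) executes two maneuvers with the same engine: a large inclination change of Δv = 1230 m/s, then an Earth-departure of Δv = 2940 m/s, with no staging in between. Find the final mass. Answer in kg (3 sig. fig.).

After the first burn: m = 623 × exp(−1230/32150.0) = 623 × 0.96246 = 599.613 kg.
After the second burn: m = 599.613 × exp(−2940/32150.0) = 599.613 × 0.91261 = 547.213 kg.

final mass ≈ 547 kg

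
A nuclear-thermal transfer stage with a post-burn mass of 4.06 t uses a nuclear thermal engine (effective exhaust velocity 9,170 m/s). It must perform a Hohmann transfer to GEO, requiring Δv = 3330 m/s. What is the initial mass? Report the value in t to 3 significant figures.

m₀/m_f = exp(Δv / v_e) = exp(3330 / 9170.0) = exp(0.3631) = 1.4378.
m₀ = m_f × 1.4378 = 4.06 × 1.4378 = 5.83747 t.

initial mass ≈ 5.84 t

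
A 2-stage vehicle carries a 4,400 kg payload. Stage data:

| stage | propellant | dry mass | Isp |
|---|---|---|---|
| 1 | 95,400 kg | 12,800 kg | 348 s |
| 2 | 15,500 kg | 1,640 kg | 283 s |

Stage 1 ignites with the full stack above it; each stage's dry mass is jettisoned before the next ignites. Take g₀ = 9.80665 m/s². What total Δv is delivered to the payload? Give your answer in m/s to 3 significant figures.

Δv ≈ 8070 m/s

Ignition mass of stage 1 = 95,400+12,800 + 15,500+1,640 + 4,400 = 129,740 kg.
Stage 1: m₀ = 129,740 kg, m_f = 129,740 − 95,400 = 34,340 kg; Δv = 348×9.80665×ln(3.778) = 3412.7×1.3292 ≈ 4536 m/s.
Stage 2: m₀ = 21,540 kg, m_f = 21,540 − 15,500 = 6,040 kg; Δv = 283×9.80665×ln(3.566) = 2775.3×1.2715 ≈ 3529 m/s.
Total Δv = 4536 + 3529 = 8065 m/s.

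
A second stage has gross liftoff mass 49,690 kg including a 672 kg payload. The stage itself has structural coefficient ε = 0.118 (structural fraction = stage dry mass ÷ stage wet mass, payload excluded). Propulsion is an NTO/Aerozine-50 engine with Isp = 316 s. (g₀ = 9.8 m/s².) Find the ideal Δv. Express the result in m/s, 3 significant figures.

Stage wet mass = m₀ − payload = 49,690 − 672 = 49,018 kg.
Stage dry mass = ε × stage wet mass = 0.118 × 49,018 = 5,784.12 kg.
Burnout mass m_f = stage dry + payload = 5,784.12 + 672 = 6,456.12 kg.
v_e = Isp · g₀ = 316 × 9.8 = 3096.8 m/s.
Using Δv = v_e ln(m₀/m_f): Δv = v_e · ln(49,690/6,456.12) = 3096.8 × ln(7.697) = 3096.8 × 2.0408 ≈ 6320 m/s.

Δv ≈ 6320 m/s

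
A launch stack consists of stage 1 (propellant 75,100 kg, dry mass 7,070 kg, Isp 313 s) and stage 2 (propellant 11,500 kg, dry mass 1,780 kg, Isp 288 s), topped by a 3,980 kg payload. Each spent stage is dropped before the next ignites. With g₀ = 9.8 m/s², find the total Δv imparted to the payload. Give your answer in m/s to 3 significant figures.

Ignition mass of stage 1 = 75,100+7,070 + 11,500+1,780 + 3,980 = 99,430 kg.
Stage 1: m₀ = 99,430 kg, m_f = 99,430 − 75,100 = 24,330 kg; Δv = 313×9.8×ln(4.087) = 3067.4×1.4077 ≈ 4318 m/s.
Stage 2: m₀ = 17,260 kg, m_f = 17,260 − 11,500 = 5,760 kg; Δv = 288×9.8×ln(2.997) = 2822.4×1.0975 ≈ 3097 m/s.
Total Δv = 4318 + 3097 = 7415 m/s.

Δv ≈ 7420 m/s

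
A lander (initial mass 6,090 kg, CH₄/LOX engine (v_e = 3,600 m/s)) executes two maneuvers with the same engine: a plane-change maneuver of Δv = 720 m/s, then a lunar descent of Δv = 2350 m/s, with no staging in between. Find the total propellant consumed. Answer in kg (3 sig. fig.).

total propellant consumed ≈ 3490 kg

After the first burn: m = 6090 × exp(−720/3600.0) = 6090 × 0.81873 = 4,986.07 kg.
After the second burn: m = 4,986.07 × exp(−2350/3600.0) = 4,986.07 × 0.52060 = 2,595.75 kg.
Total propellant = m₀ − m_final = 6090 − 2,595.75 = 3,494.25 kg.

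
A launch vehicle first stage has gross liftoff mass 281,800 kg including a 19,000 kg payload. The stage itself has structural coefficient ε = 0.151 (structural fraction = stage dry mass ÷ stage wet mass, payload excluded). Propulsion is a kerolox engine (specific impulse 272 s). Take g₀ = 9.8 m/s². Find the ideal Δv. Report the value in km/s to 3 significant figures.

Stage wet mass = m₀ − payload = 281,800 − 19,000 = 262,800 kg.
Stage dry mass = ε × stage wet mass = 0.151 × 262,800 = 39,682.8 kg.
Burnout mass m_f = stage dry + payload = 39,682.8 + 19,000 = 58,682.8 kg.
v_e = Isp · g₀ = 272 × 9.8 = 2665.6 m/s.
Rocket equation: Δv = v_e · ln(281,800/58,682.8) = 2665.6 × ln(4.802) = 2665.6 × 1.5691 ≈ 4182 m/s.

Δv ≈ 4.18 km/s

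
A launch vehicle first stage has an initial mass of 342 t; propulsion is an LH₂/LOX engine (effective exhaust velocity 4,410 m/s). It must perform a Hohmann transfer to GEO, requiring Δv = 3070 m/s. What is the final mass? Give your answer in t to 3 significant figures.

m₀/m_f = exp(Δv / v_e) = exp(3070 / 4410.0) = exp(0.6961) = 2.0060.
m_f = m₀ / 2.0060 = 342 / 2.0060 = 170.489 t.

final mass ≈ 170 t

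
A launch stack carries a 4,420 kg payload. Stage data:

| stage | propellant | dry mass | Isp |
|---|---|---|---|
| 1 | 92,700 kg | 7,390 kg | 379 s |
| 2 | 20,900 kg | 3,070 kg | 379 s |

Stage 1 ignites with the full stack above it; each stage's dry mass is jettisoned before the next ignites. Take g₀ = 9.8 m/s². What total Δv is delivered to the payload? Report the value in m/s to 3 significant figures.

Ignition mass of stage 1 = 92,700+7,390 + 20,900+3,070 + 4,420 = 128,480 kg.
Stage 1: m₀ = 128,480 kg, m_f = 128,480 − 92,700 = 35,780 kg; Δv = 379×9.8×ln(3.591) = 3714.2×1.2784 ≈ 4748 m/s.
Stage 2: m₀ = 28,390 kg, m_f = 28,390 − 20,900 = 7,490 kg; Δv = 379×9.8×ln(3.79) = 3714.2×1.3325 ≈ 4949 m/s.
Total Δv = 4748 + 4949 = 9697 m/s.

Δv ≈ 9700 m/s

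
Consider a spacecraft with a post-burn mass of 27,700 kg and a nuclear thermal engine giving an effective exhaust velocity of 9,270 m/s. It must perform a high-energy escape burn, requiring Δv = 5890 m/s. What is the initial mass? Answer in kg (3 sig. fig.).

initial mass ≈ 52300 kg

By the Tsiolkovsky rocket equation, m₀/m_f = exp(Δv / v_e) = exp(5890 / 9270.0) = exp(0.6354) = 1.8877.
m₀ = m_f × 1.8877 = 27,700 × 1.8877 = 52,289.3 kg.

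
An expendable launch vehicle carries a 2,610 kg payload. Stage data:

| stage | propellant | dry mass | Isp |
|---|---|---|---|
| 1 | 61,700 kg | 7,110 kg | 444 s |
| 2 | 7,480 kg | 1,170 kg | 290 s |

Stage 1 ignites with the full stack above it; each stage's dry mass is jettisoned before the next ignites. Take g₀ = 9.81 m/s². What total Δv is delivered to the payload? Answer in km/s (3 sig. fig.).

Ignition mass of stage 1 = 61,700+7,110 + 7,480+1,170 + 2,610 = 80,070 kg.
Stage 1: m₀ = 80,070 kg, m_f = 80,070 − 61,700 = 18,370 kg; Δv = 444×9.81×ln(4.359) = 4355.6×1.4722 ≈ 6412 m/s.
Stage 2: m₀ = 11,260 kg, m_f = 11,260 − 7,480 = 3,780 kg; Δv = 290×9.81×ln(2.979) = 2844.9×1.0915 ≈ 3105 m/s.
Total Δv = 6412 + 3105 = 9517 m/s.

Δv ≈ 9.52 km/s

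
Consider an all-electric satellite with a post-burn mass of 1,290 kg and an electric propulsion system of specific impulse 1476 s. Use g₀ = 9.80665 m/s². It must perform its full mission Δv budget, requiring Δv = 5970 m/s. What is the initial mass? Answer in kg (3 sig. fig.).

initial mass ≈ 1950 kg

v_e = Isp · g₀ = 1476 × 9.80665 = 14474.6 m/s.
From the ideal rocket equation, m₀/m_f = exp(Δv / v_e) = exp(5970 / 14474.6) = exp(0.4124) = 1.5105.
m₀ = m_f × 1.5105 = 1,290 × 1.5105 = 1,948.55 kg.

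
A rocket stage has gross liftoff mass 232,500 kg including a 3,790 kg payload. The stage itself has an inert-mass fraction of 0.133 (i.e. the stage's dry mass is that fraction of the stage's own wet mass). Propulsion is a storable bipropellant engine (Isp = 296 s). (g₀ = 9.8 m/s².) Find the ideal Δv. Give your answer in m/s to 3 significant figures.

Δv ≈ 5560 m/s

Stage wet mass = m₀ − payload = 232,500 − 3,790 = 228,710 kg.
Stage dry mass = ε × stage wet mass = 0.133 × 228,710 = 30,418.4 kg.
Burnout mass m_f = stage dry + payload = 30,418.4 + 3,790 = 34,208.4 kg.
v_e = Isp · g₀ = 296 × 9.8 = 2900.8 m/s.
Rocket equation: Δv = v_e · ln(232,500/34,208.4) = 2900.8 × ln(6.797) = 2900.8 × 1.9164 ≈ 5559 m/s.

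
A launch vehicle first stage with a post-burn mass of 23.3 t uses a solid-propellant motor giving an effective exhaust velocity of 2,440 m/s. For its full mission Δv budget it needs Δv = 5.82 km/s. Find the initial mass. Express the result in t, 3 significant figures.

m₀/m_f = exp(Δv / v_e) = exp(5820 / 2440.0) = exp(2.3852) = 10.8617.
m₀ = m_f × 10.8617 = 23.3 × 10.8617 = 253.078 t.

initial mass ≈ 253 t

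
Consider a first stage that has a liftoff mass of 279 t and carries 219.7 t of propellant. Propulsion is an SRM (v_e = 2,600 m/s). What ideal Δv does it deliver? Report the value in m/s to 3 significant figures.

m_f = m₀ − m_prop = 279 − 219.7 = 59.3 t.
From the ideal rocket equation, Δv = v_e · ln(m₀/m_f) = 2600.0 × ln(4.705) = 2600.0 × 1.5486 ≈ 4026.4 m/s.

Δv ≈ 4030 m/s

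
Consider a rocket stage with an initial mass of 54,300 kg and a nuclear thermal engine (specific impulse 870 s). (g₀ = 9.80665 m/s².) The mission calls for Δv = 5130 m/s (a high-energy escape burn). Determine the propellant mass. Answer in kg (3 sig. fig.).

v_e = Isp · g₀ = 870 × 9.80665 = 8531.8 m/s.
From the ideal rocket equation, m₀/m_f = exp(Δv / v_e) = exp(5130 / 8531.8) = exp(0.6013) = 1.8245.
m_f = 54,300 / 1.8245 = 29,761.6 kg, so propellant = m₀ − m_f = 54,300 − 29,761.6 = 24,538.4 kg.

propellant mass ≈ 24500 kg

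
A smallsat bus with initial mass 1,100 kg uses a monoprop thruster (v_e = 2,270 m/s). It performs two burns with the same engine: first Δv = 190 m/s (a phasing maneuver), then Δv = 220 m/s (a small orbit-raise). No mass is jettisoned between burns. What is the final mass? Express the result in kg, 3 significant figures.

final mass ≈ 918 kg

After the first burn: m = 1100 × exp(−190/2270.0) = 1100 × 0.91971 = 1,011.68 kg.
After the second burn: m = 1,011.68 × exp(−220/2270.0) = 1,011.68 × 0.90763 = 918.231 kg.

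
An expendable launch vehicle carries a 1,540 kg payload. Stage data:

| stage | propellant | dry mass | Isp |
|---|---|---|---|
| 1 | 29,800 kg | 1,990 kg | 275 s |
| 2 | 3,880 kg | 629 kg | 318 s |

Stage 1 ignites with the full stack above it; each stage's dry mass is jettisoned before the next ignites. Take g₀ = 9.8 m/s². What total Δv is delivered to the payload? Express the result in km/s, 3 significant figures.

Ignition mass of stage 1 = 29,800+1,990 + 3,880+629 + 1,540 = 37,839 kg.
Stage 1: m₀ = 37,839 kg, m_f = 37,839 − 29,800 = 8,039 kg; Δv = 275×9.8×ln(4.707) = 2695.0×1.5490 ≈ 4175 m/s.
Stage 2: m₀ = 6,049 kg, m_f = 6,049 − 3,880 = 2,169 kg; Δv = 318×9.8×ln(2.789) = 3116.4×1.0256 ≈ 3196 m/s.
Total Δv = 4175 + 3196 = 7371 m/s.

Δv ≈ 7.37 km/s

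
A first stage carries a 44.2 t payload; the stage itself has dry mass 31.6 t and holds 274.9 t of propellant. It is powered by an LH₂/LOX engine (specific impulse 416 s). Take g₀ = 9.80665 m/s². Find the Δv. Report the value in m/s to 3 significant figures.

v_e = Isp · g₀ = 416 × 9.80665 = 4079.6 m/s.
m₀ = payload + dry + propellant = 44.2 + 31.6 + 274.9 = 350.7 t.
m_f = payload + dry = 44.2 + 31.6 = 75.8 t.
Δv = v_e · ln(m₀/m_f) = 4079.6 × ln(4.627) = 4079.6 × 1.5318 ≈ 6249.2 m/s.

Δv ≈ 6250 m/s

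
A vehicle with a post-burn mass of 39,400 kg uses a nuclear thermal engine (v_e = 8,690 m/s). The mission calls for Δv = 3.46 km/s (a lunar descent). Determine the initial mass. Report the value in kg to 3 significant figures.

Using Δv = v_e ln(m₀/m_f): m₀/m_f = exp(Δv / v_e) = exp(3460 / 8690.0) = exp(0.3982) = 1.4891.
m₀ = m_f × 1.4891 = 39,400 × 1.4891 = 58,670.5 kg.

initial mass ≈ 58700 kg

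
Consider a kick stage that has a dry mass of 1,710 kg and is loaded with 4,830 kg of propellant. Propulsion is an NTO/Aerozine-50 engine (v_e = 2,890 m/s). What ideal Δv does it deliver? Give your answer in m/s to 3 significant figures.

Δv ≈ 3880 m/s

m₀ = m_dry + m_prop = 1,710 + 4,830 = 6,540 kg.
Δv = v_e · ln(m₀/m_f) = 2890.0 × ln(3.825) = 2890.0 × 1.3414 ≈ 3876.8 m/s.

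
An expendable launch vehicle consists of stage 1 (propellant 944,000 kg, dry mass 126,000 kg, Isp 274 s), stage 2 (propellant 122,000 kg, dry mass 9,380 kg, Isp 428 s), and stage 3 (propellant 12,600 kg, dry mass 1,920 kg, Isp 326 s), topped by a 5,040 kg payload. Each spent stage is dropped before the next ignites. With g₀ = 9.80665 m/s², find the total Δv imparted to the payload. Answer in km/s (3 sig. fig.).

Δv ≈ 14.2 km/s

Ignition mass of stage 1 = 944,000+126,000 + 122,000+9,380 + 12,600+1,920 + 5,040 = 1,220,940 kg.
Stage 1: m₀ = 1,220,940 kg, m_f = 1,220,940 − 944,000 = 276,940 kg; Δv = 274×9.80665×ln(4.409) = 2687.0×1.4836 ≈ 3986 m/s.
Stage 2: m₀ = 150,940 kg, m_f = 150,940 − 122,000 = 28,940 kg; Δv = 428×9.80665×ln(5.216) = 4197.2×1.6517 ≈ 6932 m/s.
Stage 3: m₀ = 19,560 kg, m_f = 19,560 − 12,600 = 6,960 kg; Δv = 326×9.80665×ln(2.81) = 3197.0×1.0333 ≈ 3303 m/s.
Total Δv = 3986 + 6932 + 3303 = 14221 m/s.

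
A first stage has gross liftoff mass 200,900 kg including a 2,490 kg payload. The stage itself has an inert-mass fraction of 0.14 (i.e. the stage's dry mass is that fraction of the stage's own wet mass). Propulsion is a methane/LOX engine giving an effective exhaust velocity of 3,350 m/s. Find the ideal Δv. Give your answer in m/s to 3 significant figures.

Stage wet mass = m₀ − payload = 200,900 − 2,490 = 198,410 kg.
Stage dry mass = ε × stage wet mass = 0.14 × 198,410 = 27,777.4 kg.
Burnout mass m_f = stage dry + payload = 27,777.4 + 2,490 = 30,267.4 kg.
Using Δv = v_e ln(m₀/m_f): Δv = v_e · ln(200,900/30,267.4) = 3350.0 × ln(6.638) = 3350.0 × 1.8927 ≈ 6341 m/s.

Δv ≈ 6340 m/s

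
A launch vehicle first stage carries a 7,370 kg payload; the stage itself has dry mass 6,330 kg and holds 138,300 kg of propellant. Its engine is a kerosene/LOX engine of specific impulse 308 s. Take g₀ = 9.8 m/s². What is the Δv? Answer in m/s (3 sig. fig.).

Δv ≈ 7260 m/s

v_e = Isp · g₀ = 308 × 9.8 = 3018.4 m/s.
m₀ = payload + dry + propellant = 7,370 + 6,330 + 138,300 = 152,000 kg.
m_f = payload + dry = 7,370 + 6,330 = 13,700 kg.
Δv = v_e · ln(m₀/m_f) = 3018.4 × ln(11.09) = 3018.4 × 2.4065 ≈ 7263.7 m/s.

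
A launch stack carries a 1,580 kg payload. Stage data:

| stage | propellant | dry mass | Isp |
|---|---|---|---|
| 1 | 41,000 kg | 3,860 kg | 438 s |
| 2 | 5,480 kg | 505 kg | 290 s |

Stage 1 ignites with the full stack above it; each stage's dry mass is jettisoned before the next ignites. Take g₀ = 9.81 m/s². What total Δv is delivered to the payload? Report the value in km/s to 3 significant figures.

Ignition mass of stage 1 = 41,000+3,860 + 5,480+505 + 1,580 = 52,425 kg.
Stage 1: m₀ = 52,425 kg, m_f = 52,425 − 41,000 = 11,425 kg; Δv = 438×9.81×ln(4.589) = 4296.8×1.5236 ≈ 6546 m/s.
Stage 2: m₀ = 7,565 kg, m_f = 7,565 − 5,480 = 2,085 kg; Δv = 290×9.81×ln(3.628) = 2844.9×1.2888 ≈ 3666 m/s.
Total Δv = 6546 + 3666 = 10212 m/s.

Δv ≈ 10.2 km/s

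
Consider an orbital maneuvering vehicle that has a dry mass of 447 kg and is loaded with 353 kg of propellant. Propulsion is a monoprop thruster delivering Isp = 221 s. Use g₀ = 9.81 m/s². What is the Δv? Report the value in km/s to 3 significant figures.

Δv ≈ 1.26 km/s

v_e = Isp · g₀ = 221 × 9.81 = 2168.0 m/s.
m₀ = m_dry + m_prop = 447 + 353 = 800 kg.
By the Tsiolkovsky rocket equation, Δv = v_e · ln(m₀/m_f) = 2168.0 × ln(1.79) = 2168.0 × 0.5821 ≈ 1261.9 m/s.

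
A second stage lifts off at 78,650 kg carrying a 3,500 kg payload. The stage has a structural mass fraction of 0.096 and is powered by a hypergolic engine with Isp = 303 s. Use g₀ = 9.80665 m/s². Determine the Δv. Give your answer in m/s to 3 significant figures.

Δv ≈ 5920 m/s

Stage wet mass = m₀ − payload = 78,650 − 3,500 = 75,150 kg.
Stage dry mass = ε × stage wet mass = 0.096 × 75,150 = 7,214.4 kg.
Burnout mass m_f = stage dry + payload = 7,214.4 + 3,500 = 10,714.4 kg.
v_e = Isp · g₀ = 303 × 9.80665 = 2971.4 m/s.
By the Tsiolkovsky rocket equation, Δv = v_e · ln(78,650/10,714.4) = 2971.4 × ln(7.341) = 2971.4 × 1.9934 ≈ 5923 m/s.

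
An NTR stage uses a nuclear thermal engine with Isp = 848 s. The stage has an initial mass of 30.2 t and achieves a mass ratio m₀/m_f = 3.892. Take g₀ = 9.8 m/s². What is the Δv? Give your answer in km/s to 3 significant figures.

v_e = Isp · g₀ = 848 × 9.8 = 8310.4 m/s.
By the Tsiolkovsky rocket equation, Δv = v_e · ln(3.892) = 8310.4 × 1.3589 ≈ 11293.2 m/s.

Δv ≈ 11.3 km/s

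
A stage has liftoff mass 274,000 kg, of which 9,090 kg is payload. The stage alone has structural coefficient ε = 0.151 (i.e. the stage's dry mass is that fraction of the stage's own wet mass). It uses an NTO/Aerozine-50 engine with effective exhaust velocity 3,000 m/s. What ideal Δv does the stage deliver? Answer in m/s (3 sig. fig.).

Δv ≈ 5160 m/s

Stage wet mass = m₀ − payload = 274,000 − 9,090 = 264,910 kg.
Stage dry mass = ε × stage wet mass = 0.151 × 264,910 = 40,001.4 kg.
Burnout mass m_f = stage dry + payload = 40,001.4 + 9,090 = 49,091.4 kg.
Rocket equation: Δv = v_e · ln(274,000/49,091.4) = 3000.0 × ln(5.581) = 3000.0 × 1.7194 ≈ 5158 m/s.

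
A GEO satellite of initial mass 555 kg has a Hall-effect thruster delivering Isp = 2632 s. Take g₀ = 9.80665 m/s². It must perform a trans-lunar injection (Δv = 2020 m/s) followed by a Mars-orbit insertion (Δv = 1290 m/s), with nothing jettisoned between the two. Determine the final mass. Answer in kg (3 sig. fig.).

final mass ≈ 488 kg

v_e = Isp · g₀ = 2632 × 9.80665 = 25811.1 m/s.
After the first burn: m = 555 × exp(−2020/25811.1) = 555 × 0.92472 = 513.22 kg.
After the second burn: m = 513.22 × exp(−1290/25811.1) = 513.22 × 0.95125 = 488.201 kg.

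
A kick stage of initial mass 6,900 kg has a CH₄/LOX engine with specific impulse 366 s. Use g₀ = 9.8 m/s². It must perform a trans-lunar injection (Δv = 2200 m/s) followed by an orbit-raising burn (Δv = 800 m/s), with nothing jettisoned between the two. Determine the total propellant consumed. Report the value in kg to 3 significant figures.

v_e = Isp · g₀ = 366 × 9.8 = 3586.8 m/s.
After the first burn: m = 6900 × exp(−2200/3586.8) = 6900 × 0.54153 = 3,736.56 kg.
After the second burn: m = 3,736.56 × exp(−800/3586.8) = 3,736.56 × 0.80008 = 2,989.55 kg.
Total propellant = m₀ − m_final = 6900 − 2,989.55 = 3,910.45 kg.

total propellant consumed ≈ 3910 kg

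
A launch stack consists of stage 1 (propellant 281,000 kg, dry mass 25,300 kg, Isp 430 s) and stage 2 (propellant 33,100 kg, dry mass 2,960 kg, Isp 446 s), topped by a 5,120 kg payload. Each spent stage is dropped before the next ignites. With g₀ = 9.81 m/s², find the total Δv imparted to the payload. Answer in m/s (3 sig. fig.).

Δv ≈ 14100 m/s

Ignition mass of stage 1 = 281,000+25,300 + 33,100+2,960 + 5,120 = 347,480 kg.
Stage 1: m₀ = 347,480 kg, m_f = 347,480 − 281,000 = 66,480 kg; Δv = 430×9.81×ln(5.227) = 4218.3×1.6538 ≈ 6976 m/s.
Stage 2: m₀ = 41,180 kg, m_f = 41,180 − 33,100 = 8,080 kg; Δv = 446×9.81×ln(5.097) = 4375.3×1.6286 ≈ 7125 m/s.
Total Δv = 6976 + 7125 = 14101 m/s.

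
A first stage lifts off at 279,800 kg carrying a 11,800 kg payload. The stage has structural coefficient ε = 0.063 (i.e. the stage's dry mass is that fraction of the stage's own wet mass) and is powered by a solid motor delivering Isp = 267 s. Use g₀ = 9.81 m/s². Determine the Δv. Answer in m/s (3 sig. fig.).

Δv ≈ 5970 m/s

Stage wet mass = m₀ − payload = 279,800 − 11,800 = 268,000 kg.
Stage dry mass = ε × stage wet mass = 0.063 × 268,000 = 16,884 kg.
Burnout mass m_f = stage dry + payload = 16,884 + 11,800 = 28,684 kg.
v_e = Isp · g₀ = 267 × 9.81 = 2619.3 m/s.
Rocket equation: Δv = v_e · ln(279,800/28,684) = 2619.3 × ln(9.755) = 2619.3 × 2.2777 ≈ 5966 m/s.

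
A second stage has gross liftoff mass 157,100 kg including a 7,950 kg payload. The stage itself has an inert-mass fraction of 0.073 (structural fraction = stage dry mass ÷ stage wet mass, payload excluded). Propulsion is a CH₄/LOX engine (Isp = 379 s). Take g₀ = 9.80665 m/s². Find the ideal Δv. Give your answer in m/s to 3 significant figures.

Δv ≈ 7880 m/s

Stage wet mass = m₀ − payload = 157,100 − 7,950 = 149,150 kg.
Stage dry mass = ε × stage wet mass = 0.073 × 149,150 = 10,888 kg.
Burnout mass m_f = stage dry + payload = 10,888 + 7,950 = 18,838 kg.
v_e = Isp · g₀ = 379 × 9.80665 = 3716.7 m/s.
From the ideal rocket equation, Δv = v_e · ln(157,100/18,838) = 3716.7 × ln(8.34) = 3716.7 × 2.1210 ≈ 7883 m/s.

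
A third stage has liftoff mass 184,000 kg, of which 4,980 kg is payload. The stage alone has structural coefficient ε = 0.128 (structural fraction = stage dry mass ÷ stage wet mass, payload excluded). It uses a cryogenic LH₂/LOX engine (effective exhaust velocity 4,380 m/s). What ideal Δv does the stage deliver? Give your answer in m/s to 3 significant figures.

Stage wet mass = m₀ − payload = 184,000 − 4,980 = 179,020 kg.
Stage dry mass = ε × stage wet mass = 0.128 × 179,020 = 22,914.6 kg.
Burnout mass m_f = stage dry + payload = 22,914.6 + 4,980 = 27,894.6 kg.
Δv = v_e · ln(184,000/27,894.6) = 4380.0 × ln(6.596) = 4380.0 × 1.8865 ≈ 8263 m/s.

Δv ≈ 8260 m/s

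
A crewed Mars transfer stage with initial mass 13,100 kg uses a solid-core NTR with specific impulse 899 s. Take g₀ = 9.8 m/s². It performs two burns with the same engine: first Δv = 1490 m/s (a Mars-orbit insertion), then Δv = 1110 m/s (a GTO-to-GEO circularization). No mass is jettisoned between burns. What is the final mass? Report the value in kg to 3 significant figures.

v_e = Isp · g₀ = 899 × 9.8 = 8810.2 m/s.
After the first burn: m = 13100 × exp(−1490/8810.2) = 13100 × 0.84441 = 11,061.8 kg.
After the second burn: m = 11,061.8 × exp(−1110/8810.2) = 11,061.8 × 0.88162 = 9,752.3 kg.

final mass ≈ 9750 kg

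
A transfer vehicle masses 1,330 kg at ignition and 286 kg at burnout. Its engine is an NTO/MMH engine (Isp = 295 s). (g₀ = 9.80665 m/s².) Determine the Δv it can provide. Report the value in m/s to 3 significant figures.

v_e = Isp · g₀ = 295 × 9.80665 = 2893.0 m/s.
Using Δv = v_e ln(m₀/m_f): Δv = v_e · ln(m₀/m_f) = 2893.0 × ln(4.65) = 2893.0 × 1.5369 ≈ 4446.3 m/s.

Δv ≈ 4450 m/s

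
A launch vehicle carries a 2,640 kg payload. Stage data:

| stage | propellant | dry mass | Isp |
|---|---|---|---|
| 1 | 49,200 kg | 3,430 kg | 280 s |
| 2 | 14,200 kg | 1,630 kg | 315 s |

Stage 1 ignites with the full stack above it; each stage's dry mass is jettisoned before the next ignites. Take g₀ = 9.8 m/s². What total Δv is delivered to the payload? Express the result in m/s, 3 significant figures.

Ignition mass of stage 1 = 49,200+3,430 + 14,200+1,630 + 2,640 = 71,100 kg.
Stage 1: m₀ = 71,100 kg, m_f = 71,100 − 49,200 = 21,900 kg; Δv = 280×9.8×ln(3.247) = 2744.0×1.1776 ≈ 3231 m/s.
Stage 2: m₀ = 18,470 kg, m_f = 18,470 − 14,200 = 4,270 kg; Δv = 315×9.8×ln(4.326) = 3087.0×1.4645 ≈ 4521 m/s.
Total Δv = 3231 + 4521 = 7752 m/s.

Δv ≈ 7750 m/s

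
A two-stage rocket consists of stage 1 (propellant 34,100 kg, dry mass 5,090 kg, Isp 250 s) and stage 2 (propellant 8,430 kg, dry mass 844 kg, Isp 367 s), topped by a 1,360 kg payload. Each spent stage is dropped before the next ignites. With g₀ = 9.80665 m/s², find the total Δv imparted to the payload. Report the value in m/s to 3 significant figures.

Ignition mass of stage 1 = 34,100+5,090 + 8,430+844 + 1,360 = 49,824 kg.
Stage 1: m₀ = 49,824 kg, m_f = 49,824 − 34,100 = 15,724 kg; Δv = 250×9.80665×ln(3.169) = 2451.7×1.1533 ≈ 2828 m/s.
Stage 2: m₀ = 10,634 kg, m_f = 10,634 − 8,430 = 2,204 kg; Δv = 367×9.80665×ln(4.825) = 3599.0×1.5738 ≈ 5664 m/s.
Total Δv = 2828 + 5664 = 8492 m/s.

Δv ≈ 8490 m/s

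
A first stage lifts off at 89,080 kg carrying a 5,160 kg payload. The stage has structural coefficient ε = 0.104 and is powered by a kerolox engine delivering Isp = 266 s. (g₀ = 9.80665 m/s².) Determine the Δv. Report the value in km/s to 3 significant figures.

Stage wet mass = m₀ − payload = 89,080 − 5,160 = 83,920 kg.
Stage dry mass = ε × stage wet mass = 0.104 × 83,920 = 8,727.68 kg.
Burnout mass m_f = stage dry + payload = 8,727.68 + 5,160 = 13,887.68 kg.
v_e = Isp · g₀ = 266 × 9.80665 = 2608.6 m/s.
Δv = v_e · ln(89,080/13,887.68) = 2608.6 × ln(6.414) = 2608.6 × 1.8585 ≈ 4848 m/s.

Δv ≈ 4.85 km/s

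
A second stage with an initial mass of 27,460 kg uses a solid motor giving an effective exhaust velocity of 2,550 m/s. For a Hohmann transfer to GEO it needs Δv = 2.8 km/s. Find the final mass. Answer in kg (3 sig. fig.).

final mass ≈ 9160 kg

m₀/m_f = exp(Δv / v_e) = exp(2800 / 2550.0) = exp(1.0980) = 2.9983.
m_f = m₀ / 2.9983 = 27,460 / 2.9983 = 9,158.52 kg.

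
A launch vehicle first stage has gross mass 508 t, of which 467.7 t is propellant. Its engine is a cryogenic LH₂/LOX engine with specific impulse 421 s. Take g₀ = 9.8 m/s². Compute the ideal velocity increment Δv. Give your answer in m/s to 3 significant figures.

Δv ≈ 10500 m/s

v_e = Isp · g₀ = 421 × 9.8 = 4125.8 m/s.
m_f = m₀ − m_prop = 508 − 467.7 = 40.3 t.
By the Tsiolkovsky rocket equation, Δv = v_e · ln(m₀/m_f) = 4125.8 × ln(12.61) = 4125.8 × 2.5341 ≈ 10455.3 m/s.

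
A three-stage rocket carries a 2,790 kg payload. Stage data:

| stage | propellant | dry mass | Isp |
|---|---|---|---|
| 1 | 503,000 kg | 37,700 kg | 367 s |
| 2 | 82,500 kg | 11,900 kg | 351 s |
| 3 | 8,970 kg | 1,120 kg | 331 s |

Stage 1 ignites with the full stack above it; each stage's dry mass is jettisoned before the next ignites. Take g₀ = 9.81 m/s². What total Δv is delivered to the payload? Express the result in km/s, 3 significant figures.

Ignition mass of stage 1 = 503,000+37,700 + 82,500+11,900 + 8,970+1,120 + 2,790 = 647,980 kg.
Stage 1: m₀ = 647,980 kg, m_f = 647,980 − 503,000 = 144,980 kg; Δv = 367×9.81×ln(4.469) = 3600.3×1.4973 ≈ 5391 m/s.
Stage 2: m₀ = 107,280 kg, m_f = 107,280 − 82,500 = 24,780 kg; Δv = 351×9.81×ln(4.329) = 3443.3×1.4654 ≈ 5046 m/s.
Stage 3: m₀ = 12,880 kg, m_f = 12,880 − 8,970 = 3,910 kg; Δv = 331×9.81×ln(3.294) = 3247.1×1.1921 ≈ 3871 m/s.
Total Δv = 5391 + 5046 + 3871 = 14308 m/s.

Δv ≈ 14.3 km/s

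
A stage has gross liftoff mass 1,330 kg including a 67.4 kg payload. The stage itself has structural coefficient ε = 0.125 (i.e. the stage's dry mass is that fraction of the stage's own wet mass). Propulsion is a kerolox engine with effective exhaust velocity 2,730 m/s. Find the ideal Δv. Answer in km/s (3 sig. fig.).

Δv ≈ 4.85 km/s

Stage wet mass = m₀ − payload = 1,330 − 67.4 = 1,262.6 kg.
Stage dry mass = ε × stage wet mass = 0.125 × 1,262.6 = 157.825 kg.
Burnout mass m_f = stage dry + payload = 157.825 + 67.4 = 225.225 kg.
From the ideal rocket equation, Δv = v_e · ln(1,330/225.225) = 2730.0 × ln(5.905) = 2730.0 × 1.7758 ≈ 4848 m/s.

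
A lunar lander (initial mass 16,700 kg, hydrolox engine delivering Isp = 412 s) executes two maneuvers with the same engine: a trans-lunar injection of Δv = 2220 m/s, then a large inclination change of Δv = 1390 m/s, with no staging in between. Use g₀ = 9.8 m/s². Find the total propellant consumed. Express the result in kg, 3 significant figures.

v_e = Isp · g₀ = 412 × 9.8 = 4037.6 m/s.
After the first burn: m = 16700 × exp(−2220/4037.6) = 16700 × 0.57705 = 9,636.74 kg.
After the second burn: m = 9,636.74 × exp(−1390/4037.6) = 9,636.74 × 0.70874 = 6,829.94 kg.
Total propellant = m₀ − m_final = 16700 − 6,829.94 = 9,870.06 kg.

total propellant consumed ≈ 9870 kg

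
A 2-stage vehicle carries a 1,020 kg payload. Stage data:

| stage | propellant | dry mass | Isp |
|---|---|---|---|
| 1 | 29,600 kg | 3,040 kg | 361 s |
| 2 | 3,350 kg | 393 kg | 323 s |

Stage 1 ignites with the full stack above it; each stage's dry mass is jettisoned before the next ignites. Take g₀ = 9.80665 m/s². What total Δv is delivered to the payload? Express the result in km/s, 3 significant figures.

Ignition mass of stage 1 = 29,600+3,040 + 3,350+393 + 1,020 = 37,403 kg.
Stage 1: m₀ = 37,403 kg, m_f = 37,403 − 29,600 = 7,803 kg; Δv = 361×9.80665×ln(4.793) = 3540.2×1.5672 ≈ 5548 m/s.
Stage 2: m₀ = 4,763 kg, m_f = 4,763 − 3,350 = 1,413 kg; Δv = 323×9.80665×ln(3.371) = 3167.5×1.2152 ≈ 3849 m/s.
Total Δv = 5548 + 3849 = 9397 m/s.

Δv ≈ 9.40 km/s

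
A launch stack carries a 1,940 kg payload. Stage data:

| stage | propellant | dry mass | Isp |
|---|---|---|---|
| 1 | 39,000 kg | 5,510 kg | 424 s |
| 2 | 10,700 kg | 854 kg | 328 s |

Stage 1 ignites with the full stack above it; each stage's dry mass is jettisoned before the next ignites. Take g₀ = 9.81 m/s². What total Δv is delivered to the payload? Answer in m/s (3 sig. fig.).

Ignition mass of stage 1 = 39,000+5,510 + 10,700+854 + 1,940 = 58,004 kg.
Stage 1: m₀ = 58,004 kg, m_f = 58,004 − 39,000 = 19,004 kg; Δv = 424×9.81×ln(3.052) = 4159.4×1.1159 ≈ 4641 m/s.
Stage 2: m₀ = 13,494 kg, m_f = 13,494 − 10,700 = 2,794 kg; Δv = 328×9.81×ln(4.83) = 3217.7×1.5748 ≈ 5067 m/s.
Total Δv = 4641 + 5067 = 9708 m/s.

Δv ≈ 9710 m/s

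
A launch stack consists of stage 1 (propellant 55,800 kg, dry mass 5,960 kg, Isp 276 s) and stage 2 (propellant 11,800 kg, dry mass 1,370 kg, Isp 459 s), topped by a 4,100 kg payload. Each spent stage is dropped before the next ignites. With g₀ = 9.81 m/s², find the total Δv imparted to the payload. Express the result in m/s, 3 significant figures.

Ignition mass of stage 1 = 55,800+5,960 + 11,800+1,370 + 4,100 = 79,030 kg.
Stage 1: m₀ = 79,030 kg, m_f = 79,030 − 55,800 = 23,230 kg; Δv = 276×9.81×ln(3.402) = 2707.6×1.2244 ≈ 3315 m/s.
Stage 2: m₀ = 17,270 kg, m_f = 17,270 − 11,800 = 5,470 kg; Δv = 459×9.81×ln(3.157) = 4502.8×1.1497 ≈ 5177 m/s.
Total Δv = 3315 + 5177 = 8492 m/s.

Δv ≈ 8490 m/s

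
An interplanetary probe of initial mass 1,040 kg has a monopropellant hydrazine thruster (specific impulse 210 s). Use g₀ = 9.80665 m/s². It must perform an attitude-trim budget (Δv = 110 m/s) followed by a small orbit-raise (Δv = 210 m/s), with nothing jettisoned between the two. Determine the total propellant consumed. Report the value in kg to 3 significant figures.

total propellant consumed ≈ 150 kg

v_e = Isp · g₀ = 210 × 9.80665 = 2059.4 m/s.
After the first burn: m = 1040 × exp(−110/2059.4) = 1040 × 0.94799 = 985.91 kg.
After the second burn: m = 985.91 × exp(−210/2059.4) = 985.91 × 0.90306 = 890.336 kg.
Total propellant = m₀ − m_final = 1040 − 890.336 = 149.664 kg.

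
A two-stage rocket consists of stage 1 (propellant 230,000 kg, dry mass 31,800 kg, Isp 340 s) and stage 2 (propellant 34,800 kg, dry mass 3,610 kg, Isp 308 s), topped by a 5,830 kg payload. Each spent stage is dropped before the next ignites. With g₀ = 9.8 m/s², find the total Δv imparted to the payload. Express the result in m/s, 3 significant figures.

Δv ≈ 9300 m/s

Ignition mass of stage 1 = 230,000+31,800 + 34,800+3,610 + 5,830 = 306,040 kg.
Stage 1: m₀ = 306,040 kg, m_f = 306,040 − 230,000 = 76,040 kg; Δv = 340×9.8×ln(4.025) = 3332.0×1.3925 ≈ 4640 m/s.
Stage 2: m₀ = 44,240 kg, m_f = 44,240 − 34,800 = 9,440 kg; Δv = 308×9.8×ln(4.686) = 3018.4×1.5447 ≈ 4662 m/s.
Total Δv = 4640 + 4662 = 9302 m/s.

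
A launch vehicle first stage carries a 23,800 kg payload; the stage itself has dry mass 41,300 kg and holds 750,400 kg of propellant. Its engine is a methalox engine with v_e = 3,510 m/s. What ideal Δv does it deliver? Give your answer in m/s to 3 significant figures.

m₀ = payload + dry + propellant = 23,800 + 41,300 + 750,400 = 815,500 kg.
m_f = payload + dry = 23,800 + 41,300 = 65,100 kg.
Δv = v_e · ln(m₀/m_f) = 3510.0 × ln(12.53) = 3510.0 × 2.5279 ≈ 8872.8 m/s.

Δv ≈ 8870 m/s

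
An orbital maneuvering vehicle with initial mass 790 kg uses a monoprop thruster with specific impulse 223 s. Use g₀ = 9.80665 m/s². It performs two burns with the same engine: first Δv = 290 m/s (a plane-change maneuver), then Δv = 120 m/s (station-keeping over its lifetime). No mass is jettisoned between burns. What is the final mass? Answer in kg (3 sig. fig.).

v_e = Isp · g₀ = 223 × 9.80665 = 2186.9 m/s.
After the first burn: m = 790 × exp(−290/2186.9) = 790 × 0.87581 = 691.89 kg.
After the second burn: m = 691.89 × exp(−120/2186.9) = 691.89 × 0.94661 = 654.95 kg.

final mass ≈ 655 kg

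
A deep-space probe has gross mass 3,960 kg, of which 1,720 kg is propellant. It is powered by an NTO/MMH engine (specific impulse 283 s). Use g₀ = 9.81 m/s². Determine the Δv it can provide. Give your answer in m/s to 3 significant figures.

Δv ≈ 1580 m/s

v_e = Isp · g₀ = 283 × 9.81 = 2776.2 m/s.
m_f = m₀ − m_prop = 3,960 − 1,720 = 2,240 kg.
Δv = v_e · ln(m₀/m_f) = 2776.2 × ln(1.768) = 2776.2 × 0.5698 ≈ 1581.8 m/s.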